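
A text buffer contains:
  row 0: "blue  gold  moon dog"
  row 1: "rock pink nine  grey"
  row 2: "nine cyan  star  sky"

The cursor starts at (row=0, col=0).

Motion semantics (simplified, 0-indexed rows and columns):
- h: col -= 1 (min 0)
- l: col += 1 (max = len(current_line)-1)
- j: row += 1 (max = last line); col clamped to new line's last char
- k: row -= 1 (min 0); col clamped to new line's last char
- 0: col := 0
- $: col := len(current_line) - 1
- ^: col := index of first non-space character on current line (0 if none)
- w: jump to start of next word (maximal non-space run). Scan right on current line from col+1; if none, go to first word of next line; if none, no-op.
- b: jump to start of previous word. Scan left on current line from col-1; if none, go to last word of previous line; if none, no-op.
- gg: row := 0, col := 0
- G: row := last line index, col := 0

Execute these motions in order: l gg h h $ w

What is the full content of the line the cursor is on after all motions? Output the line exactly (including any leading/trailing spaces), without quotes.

After 1 (l): row=0 col=1 char='l'
After 2 (gg): row=0 col=0 char='b'
After 3 (h): row=0 col=0 char='b'
After 4 (h): row=0 col=0 char='b'
After 5 ($): row=0 col=19 char='g'
After 6 (w): row=1 col=0 char='r'

Answer: rock pink nine  grey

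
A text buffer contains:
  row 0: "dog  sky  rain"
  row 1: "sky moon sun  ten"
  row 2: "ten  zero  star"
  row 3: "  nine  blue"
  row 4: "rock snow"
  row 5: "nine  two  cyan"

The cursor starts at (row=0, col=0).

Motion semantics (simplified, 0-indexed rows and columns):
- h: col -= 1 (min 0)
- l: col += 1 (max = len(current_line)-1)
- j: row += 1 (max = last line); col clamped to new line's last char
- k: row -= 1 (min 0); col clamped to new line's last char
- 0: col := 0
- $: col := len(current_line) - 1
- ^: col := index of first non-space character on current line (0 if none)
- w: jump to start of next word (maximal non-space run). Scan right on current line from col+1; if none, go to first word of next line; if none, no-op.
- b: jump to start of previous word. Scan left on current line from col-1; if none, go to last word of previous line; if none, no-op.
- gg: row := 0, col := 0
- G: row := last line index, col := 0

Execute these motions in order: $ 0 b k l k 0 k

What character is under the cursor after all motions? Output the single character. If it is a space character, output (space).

After 1 ($): row=0 col=13 char='n'
After 2 (0): row=0 col=0 char='d'
After 3 (b): row=0 col=0 char='d'
After 4 (k): row=0 col=0 char='d'
After 5 (l): row=0 col=1 char='o'
After 6 (k): row=0 col=1 char='o'
After 7 (0): row=0 col=0 char='d'
After 8 (k): row=0 col=0 char='d'

Answer: d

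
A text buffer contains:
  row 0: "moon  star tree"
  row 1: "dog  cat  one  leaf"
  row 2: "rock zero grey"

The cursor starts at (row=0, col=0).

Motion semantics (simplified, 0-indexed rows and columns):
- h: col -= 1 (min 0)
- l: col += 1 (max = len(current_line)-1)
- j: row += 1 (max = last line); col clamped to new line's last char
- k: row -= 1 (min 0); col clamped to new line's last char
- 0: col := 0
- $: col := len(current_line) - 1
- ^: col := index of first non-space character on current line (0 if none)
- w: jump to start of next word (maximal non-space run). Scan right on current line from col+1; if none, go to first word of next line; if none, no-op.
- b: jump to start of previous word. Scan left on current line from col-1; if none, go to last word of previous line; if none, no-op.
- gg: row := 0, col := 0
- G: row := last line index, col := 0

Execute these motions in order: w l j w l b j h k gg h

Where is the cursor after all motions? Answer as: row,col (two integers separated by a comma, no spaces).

After 1 (w): row=0 col=6 char='s'
After 2 (l): row=0 col=7 char='t'
After 3 (j): row=1 col=7 char='t'
After 4 (w): row=1 col=10 char='o'
After 5 (l): row=1 col=11 char='n'
After 6 (b): row=1 col=10 char='o'
After 7 (j): row=2 col=10 char='g'
After 8 (h): row=2 col=9 char='_'
After 9 (k): row=1 col=9 char='_'
After 10 (gg): row=0 col=0 char='m'
After 11 (h): row=0 col=0 char='m'

Answer: 0,0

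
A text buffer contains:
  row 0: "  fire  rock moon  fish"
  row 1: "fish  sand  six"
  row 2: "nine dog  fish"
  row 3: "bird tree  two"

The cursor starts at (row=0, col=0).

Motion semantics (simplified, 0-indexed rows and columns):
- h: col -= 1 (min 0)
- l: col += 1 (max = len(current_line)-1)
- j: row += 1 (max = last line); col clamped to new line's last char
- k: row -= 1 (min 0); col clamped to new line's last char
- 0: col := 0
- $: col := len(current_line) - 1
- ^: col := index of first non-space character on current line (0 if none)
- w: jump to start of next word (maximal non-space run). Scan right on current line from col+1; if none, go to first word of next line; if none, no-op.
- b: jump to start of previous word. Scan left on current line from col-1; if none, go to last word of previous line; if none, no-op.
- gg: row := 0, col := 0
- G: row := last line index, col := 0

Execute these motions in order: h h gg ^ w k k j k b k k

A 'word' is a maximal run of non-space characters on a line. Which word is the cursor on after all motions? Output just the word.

Answer: fire

Derivation:
After 1 (h): row=0 col=0 char='_'
After 2 (h): row=0 col=0 char='_'
After 3 (gg): row=0 col=0 char='_'
After 4 (^): row=0 col=2 char='f'
After 5 (w): row=0 col=8 char='r'
After 6 (k): row=0 col=8 char='r'
After 7 (k): row=0 col=8 char='r'
After 8 (j): row=1 col=8 char='n'
After 9 (k): row=0 col=8 char='r'
After 10 (b): row=0 col=2 char='f'
After 11 (k): row=0 col=2 char='f'
After 12 (k): row=0 col=2 char='f'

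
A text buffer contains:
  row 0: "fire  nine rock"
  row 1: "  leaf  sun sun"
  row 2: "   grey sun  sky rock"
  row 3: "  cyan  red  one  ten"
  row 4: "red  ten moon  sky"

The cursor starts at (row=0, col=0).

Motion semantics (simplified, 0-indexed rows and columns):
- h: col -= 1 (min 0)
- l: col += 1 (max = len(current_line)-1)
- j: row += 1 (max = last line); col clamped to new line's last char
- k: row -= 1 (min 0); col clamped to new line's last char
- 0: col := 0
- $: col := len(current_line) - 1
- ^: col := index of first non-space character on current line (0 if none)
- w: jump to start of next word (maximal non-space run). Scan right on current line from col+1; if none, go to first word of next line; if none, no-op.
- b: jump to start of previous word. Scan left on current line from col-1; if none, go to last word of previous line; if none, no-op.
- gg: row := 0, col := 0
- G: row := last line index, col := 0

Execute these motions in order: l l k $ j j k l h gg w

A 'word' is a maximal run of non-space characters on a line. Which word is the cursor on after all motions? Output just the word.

Answer: nine

Derivation:
After 1 (l): row=0 col=1 char='i'
After 2 (l): row=0 col=2 char='r'
After 3 (k): row=0 col=2 char='r'
After 4 ($): row=0 col=14 char='k'
After 5 (j): row=1 col=14 char='n'
After 6 (j): row=2 col=14 char='k'
After 7 (k): row=1 col=14 char='n'
After 8 (l): row=1 col=14 char='n'
After 9 (h): row=1 col=13 char='u'
After 10 (gg): row=0 col=0 char='f'
After 11 (w): row=0 col=6 char='n'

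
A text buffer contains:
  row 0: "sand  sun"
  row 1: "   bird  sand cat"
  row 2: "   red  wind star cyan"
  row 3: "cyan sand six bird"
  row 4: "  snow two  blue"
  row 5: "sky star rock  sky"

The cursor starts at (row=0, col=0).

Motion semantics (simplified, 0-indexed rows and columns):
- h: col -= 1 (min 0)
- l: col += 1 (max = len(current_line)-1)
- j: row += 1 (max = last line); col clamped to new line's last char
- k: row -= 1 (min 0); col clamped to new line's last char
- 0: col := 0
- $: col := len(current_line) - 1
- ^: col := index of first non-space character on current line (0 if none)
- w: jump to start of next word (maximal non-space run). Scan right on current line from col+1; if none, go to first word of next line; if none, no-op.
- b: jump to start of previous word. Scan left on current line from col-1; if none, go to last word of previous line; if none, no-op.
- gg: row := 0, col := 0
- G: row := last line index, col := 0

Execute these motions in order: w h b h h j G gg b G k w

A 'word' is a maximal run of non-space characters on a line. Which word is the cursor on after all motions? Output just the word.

After 1 (w): row=0 col=6 char='s'
After 2 (h): row=0 col=5 char='_'
After 3 (b): row=0 col=0 char='s'
After 4 (h): row=0 col=0 char='s'
After 5 (h): row=0 col=0 char='s'
After 6 (j): row=1 col=0 char='_'
After 7 (G): row=5 col=0 char='s'
After 8 (gg): row=0 col=0 char='s'
After 9 (b): row=0 col=0 char='s'
After 10 (G): row=5 col=0 char='s'
After 11 (k): row=4 col=0 char='_'
After 12 (w): row=4 col=2 char='s'

Answer: snow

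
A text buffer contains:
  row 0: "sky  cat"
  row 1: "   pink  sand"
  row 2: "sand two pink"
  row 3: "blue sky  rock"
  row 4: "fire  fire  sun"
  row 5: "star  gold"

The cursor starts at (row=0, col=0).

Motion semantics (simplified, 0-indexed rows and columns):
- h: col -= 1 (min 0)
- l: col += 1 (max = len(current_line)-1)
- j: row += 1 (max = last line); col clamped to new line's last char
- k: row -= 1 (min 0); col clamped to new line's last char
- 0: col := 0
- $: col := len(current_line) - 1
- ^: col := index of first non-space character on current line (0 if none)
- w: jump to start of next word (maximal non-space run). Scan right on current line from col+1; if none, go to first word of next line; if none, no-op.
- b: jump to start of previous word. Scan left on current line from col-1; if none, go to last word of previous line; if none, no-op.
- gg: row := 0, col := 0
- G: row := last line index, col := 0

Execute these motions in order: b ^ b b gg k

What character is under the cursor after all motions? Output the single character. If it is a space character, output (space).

After 1 (b): row=0 col=0 char='s'
After 2 (^): row=0 col=0 char='s'
After 3 (b): row=0 col=0 char='s'
After 4 (b): row=0 col=0 char='s'
After 5 (gg): row=0 col=0 char='s'
After 6 (k): row=0 col=0 char='s'

Answer: s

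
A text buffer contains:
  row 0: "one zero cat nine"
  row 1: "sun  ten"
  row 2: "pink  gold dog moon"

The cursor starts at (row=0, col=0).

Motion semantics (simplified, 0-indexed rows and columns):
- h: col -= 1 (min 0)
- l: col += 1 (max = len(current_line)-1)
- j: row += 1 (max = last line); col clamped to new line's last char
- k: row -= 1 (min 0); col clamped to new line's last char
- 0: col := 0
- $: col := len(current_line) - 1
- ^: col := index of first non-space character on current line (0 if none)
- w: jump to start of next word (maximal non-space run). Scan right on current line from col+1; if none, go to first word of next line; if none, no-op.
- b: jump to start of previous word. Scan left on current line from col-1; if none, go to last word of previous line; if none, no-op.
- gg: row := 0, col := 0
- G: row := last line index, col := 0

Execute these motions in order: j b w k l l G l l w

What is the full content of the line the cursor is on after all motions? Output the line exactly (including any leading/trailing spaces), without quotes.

After 1 (j): row=1 col=0 char='s'
After 2 (b): row=0 col=13 char='n'
After 3 (w): row=1 col=0 char='s'
After 4 (k): row=0 col=0 char='o'
After 5 (l): row=0 col=1 char='n'
After 6 (l): row=0 col=2 char='e'
After 7 (G): row=2 col=0 char='p'
After 8 (l): row=2 col=1 char='i'
After 9 (l): row=2 col=2 char='n'
After 10 (w): row=2 col=6 char='g'

Answer: pink  gold dog moon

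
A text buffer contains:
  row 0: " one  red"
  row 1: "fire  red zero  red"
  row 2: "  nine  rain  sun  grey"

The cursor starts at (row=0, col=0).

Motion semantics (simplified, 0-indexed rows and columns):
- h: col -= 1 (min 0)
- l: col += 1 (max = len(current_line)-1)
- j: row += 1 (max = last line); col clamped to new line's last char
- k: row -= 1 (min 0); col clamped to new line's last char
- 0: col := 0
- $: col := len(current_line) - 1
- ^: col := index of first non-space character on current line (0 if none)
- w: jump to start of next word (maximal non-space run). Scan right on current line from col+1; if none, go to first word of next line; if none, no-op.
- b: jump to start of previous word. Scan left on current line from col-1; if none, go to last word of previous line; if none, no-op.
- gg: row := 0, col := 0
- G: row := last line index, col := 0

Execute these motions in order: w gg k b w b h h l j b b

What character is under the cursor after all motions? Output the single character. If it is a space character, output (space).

Answer: r

Derivation:
After 1 (w): row=0 col=1 char='o'
After 2 (gg): row=0 col=0 char='_'
After 3 (k): row=0 col=0 char='_'
After 4 (b): row=0 col=0 char='_'
After 5 (w): row=0 col=1 char='o'
After 6 (b): row=0 col=1 char='o'
After 7 (h): row=0 col=0 char='_'
After 8 (h): row=0 col=0 char='_'
After 9 (l): row=0 col=1 char='o'
After 10 (j): row=1 col=1 char='i'
After 11 (b): row=1 col=0 char='f'
After 12 (b): row=0 col=6 char='r'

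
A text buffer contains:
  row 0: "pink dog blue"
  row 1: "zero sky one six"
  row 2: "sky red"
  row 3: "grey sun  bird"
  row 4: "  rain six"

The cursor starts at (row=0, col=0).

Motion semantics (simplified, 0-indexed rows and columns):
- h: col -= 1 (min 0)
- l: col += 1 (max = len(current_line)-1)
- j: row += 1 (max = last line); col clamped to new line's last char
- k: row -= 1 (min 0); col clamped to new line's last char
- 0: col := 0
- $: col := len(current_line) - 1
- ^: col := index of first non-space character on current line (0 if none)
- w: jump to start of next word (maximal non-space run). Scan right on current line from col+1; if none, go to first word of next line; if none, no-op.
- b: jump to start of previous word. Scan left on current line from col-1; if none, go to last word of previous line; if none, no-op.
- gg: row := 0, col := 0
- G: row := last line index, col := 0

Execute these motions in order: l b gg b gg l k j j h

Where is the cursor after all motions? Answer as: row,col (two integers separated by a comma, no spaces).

Answer: 2,0

Derivation:
After 1 (l): row=0 col=1 char='i'
After 2 (b): row=0 col=0 char='p'
After 3 (gg): row=0 col=0 char='p'
After 4 (b): row=0 col=0 char='p'
After 5 (gg): row=0 col=0 char='p'
After 6 (l): row=0 col=1 char='i'
After 7 (k): row=0 col=1 char='i'
After 8 (j): row=1 col=1 char='e'
After 9 (j): row=2 col=1 char='k'
After 10 (h): row=2 col=0 char='s'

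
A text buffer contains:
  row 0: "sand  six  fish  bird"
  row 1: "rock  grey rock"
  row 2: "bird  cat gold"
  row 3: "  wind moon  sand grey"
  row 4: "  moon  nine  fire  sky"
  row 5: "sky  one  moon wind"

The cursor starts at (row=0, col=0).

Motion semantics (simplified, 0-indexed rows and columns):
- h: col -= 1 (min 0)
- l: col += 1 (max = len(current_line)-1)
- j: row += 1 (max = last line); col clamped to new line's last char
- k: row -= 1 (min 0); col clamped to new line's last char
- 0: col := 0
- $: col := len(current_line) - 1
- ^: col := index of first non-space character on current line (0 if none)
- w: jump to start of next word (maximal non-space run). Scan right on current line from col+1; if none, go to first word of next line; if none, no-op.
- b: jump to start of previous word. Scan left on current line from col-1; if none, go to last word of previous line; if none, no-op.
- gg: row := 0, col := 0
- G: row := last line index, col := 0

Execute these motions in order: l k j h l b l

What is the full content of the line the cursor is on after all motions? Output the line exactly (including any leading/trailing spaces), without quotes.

Answer: rock  grey rock

Derivation:
After 1 (l): row=0 col=1 char='a'
After 2 (k): row=0 col=1 char='a'
After 3 (j): row=1 col=1 char='o'
After 4 (h): row=1 col=0 char='r'
After 5 (l): row=1 col=1 char='o'
After 6 (b): row=1 col=0 char='r'
After 7 (l): row=1 col=1 char='o'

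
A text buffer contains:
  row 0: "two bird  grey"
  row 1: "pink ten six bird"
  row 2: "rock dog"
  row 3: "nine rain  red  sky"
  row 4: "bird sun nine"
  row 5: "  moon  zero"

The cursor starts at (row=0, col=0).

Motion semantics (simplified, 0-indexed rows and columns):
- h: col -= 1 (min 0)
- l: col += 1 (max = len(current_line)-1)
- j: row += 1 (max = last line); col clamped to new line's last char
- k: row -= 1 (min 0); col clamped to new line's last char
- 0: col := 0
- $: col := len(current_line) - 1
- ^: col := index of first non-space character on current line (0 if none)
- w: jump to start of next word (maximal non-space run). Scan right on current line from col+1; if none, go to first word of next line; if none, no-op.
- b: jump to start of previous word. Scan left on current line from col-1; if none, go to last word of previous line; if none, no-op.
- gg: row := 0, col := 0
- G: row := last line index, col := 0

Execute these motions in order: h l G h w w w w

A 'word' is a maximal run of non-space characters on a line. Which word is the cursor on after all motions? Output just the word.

After 1 (h): row=0 col=0 char='t'
After 2 (l): row=0 col=1 char='w'
After 3 (G): row=5 col=0 char='_'
After 4 (h): row=5 col=0 char='_'
After 5 (w): row=5 col=2 char='m'
After 6 (w): row=5 col=8 char='z'
After 7 (w): row=5 col=8 char='z'
After 8 (w): row=5 col=8 char='z'

Answer: zero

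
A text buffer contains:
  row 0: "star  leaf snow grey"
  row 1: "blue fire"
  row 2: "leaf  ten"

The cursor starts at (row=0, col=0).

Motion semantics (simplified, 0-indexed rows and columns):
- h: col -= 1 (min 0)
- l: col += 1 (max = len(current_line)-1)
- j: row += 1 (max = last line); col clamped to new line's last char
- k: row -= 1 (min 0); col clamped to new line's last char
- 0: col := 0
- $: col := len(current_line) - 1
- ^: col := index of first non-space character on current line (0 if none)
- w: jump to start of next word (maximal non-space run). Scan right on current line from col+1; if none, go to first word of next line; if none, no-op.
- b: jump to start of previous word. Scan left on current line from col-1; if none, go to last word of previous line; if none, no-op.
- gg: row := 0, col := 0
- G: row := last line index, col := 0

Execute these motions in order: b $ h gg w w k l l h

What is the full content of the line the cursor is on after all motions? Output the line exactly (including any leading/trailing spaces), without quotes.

Answer: star  leaf snow grey

Derivation:
After 1 (b): row=0 col=0 char='s'
After 2 ($): row=0 col=19 char='y'
After 3 (h): row=0 col=18 char='e'
After 4 (gg): row=0 col=0 char='s'
After 5 (w): row=0 col=6 char='l'
After 6 (w): row=0 col=11 char='s'
After 7 (k): row=0 col=11 char='s'
After 8 (l): row=0 col=12 char='n'
After 9 (l): row=0 col=13 char='o'
After 10 (h): row=0 col=12 char='n'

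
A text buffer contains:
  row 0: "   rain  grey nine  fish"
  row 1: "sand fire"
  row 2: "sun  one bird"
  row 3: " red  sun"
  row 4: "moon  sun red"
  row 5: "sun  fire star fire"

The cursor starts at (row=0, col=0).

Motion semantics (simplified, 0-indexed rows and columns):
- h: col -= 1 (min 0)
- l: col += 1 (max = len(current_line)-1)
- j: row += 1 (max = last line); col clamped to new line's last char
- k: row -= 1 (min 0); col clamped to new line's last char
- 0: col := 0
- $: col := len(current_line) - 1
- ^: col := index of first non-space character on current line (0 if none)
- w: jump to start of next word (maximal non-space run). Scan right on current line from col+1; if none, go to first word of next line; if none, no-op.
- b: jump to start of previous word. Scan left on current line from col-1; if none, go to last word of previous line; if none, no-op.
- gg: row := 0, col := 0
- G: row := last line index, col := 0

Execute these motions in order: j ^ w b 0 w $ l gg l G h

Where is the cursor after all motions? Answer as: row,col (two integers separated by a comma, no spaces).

After 1 (j): row=1 col=0 char='s'
After 2 (^): row=1 col=0 char='s'
After 3 (w): row=1 col=5 char='f'
After 4 (b): row=1 col=0 char='s'
After 5 (0): row=1 col=0 char='s'
After 6 (w): row=1 col=5 char='f'
After 7 ($): row=1 col=8 char='e'
After 8 (l): row=1 col=8 char='e'
After 9 (gg): row=0 col=0 char='_'
After 10 (l): row=0 col=1 char='_'
After 11 (G): row=5 col=0 char='s'
After 12 (h): row=5 col=0 char='s'

Answer: 5,0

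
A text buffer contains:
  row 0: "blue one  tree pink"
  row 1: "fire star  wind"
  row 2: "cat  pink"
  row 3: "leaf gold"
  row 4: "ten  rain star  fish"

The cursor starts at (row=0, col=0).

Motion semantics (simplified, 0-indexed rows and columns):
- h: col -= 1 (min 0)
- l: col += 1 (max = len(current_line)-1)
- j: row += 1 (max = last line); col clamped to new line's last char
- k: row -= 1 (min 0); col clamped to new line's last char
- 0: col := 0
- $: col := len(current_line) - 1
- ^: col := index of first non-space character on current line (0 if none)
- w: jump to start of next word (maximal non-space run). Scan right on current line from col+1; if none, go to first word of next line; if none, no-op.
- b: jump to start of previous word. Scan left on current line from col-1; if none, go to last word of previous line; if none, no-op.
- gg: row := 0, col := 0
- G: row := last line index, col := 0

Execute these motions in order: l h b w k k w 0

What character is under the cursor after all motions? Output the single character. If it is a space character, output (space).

Answer: b

Derivation:
After 1 (l): row=0 col=1 char='l'
After 2 (h): row=0 col=0 char='b'
After 3 (b): row=0 col=0 char='b'
After 4 (w): row=0 col=5 char='o'
After 5 (k): row=0 col=5 char='o'
After 6 (k): row=0 col=5 char='o'
After 7 (w): row=0 col=10 char='t'
After 8 (0): row=0 col=0 char='b'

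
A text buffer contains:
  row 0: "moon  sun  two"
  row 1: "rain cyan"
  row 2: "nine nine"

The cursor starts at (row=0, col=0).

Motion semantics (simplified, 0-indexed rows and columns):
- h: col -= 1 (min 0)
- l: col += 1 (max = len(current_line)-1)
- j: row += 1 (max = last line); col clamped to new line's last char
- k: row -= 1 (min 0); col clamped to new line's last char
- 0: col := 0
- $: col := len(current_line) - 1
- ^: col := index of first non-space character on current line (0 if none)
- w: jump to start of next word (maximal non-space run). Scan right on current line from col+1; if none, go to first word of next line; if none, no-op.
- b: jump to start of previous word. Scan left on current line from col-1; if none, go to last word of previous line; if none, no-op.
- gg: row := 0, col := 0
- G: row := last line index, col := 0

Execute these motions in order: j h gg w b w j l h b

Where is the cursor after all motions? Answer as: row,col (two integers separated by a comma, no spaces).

After 1 (j): row=1 col=0 char='r'
After 2 (h): row=1 col=0 char='r'
After 3 (gg): row=0 col=0 char='m'
After 4 (w): row=0 col=6 char='s'
After 5 (b): row=0 col=0 char='m'
After 6 (w): row=0 col=6 char='s'
After 7 (j): row=1 col=6 char='y'
After 8 (l): row=1 col=7 char='a'
After 9 (h): row=1 col=6 char='y'
After 10 (b): row=1 col=5 char='c'

Answer: 1,5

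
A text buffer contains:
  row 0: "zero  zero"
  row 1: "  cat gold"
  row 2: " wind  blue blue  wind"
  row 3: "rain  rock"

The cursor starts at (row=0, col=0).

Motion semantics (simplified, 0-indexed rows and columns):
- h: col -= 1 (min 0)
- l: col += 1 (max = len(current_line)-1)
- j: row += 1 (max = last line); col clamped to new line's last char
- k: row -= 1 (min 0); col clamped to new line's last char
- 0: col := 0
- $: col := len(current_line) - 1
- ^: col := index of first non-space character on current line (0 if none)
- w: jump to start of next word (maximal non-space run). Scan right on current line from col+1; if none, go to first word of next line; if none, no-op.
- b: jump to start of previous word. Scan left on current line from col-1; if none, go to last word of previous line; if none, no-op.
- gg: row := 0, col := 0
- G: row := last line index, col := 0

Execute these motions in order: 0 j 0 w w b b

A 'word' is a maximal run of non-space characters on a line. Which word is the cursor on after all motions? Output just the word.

Answer: zero

Derivation:
After 1 (0): row=0 col=0 char='z'
After 2 (j): row=1 col=0 char='_'
After 3 (0): row=1 col=0 char='_'
After 4 (w): row=1 col=2 char='c'
After 5 (w): row=1 col=6 char='g'
After 6 (b): row=1 col=2 char='c'
After 7 (b): row=0 col=6 char='z'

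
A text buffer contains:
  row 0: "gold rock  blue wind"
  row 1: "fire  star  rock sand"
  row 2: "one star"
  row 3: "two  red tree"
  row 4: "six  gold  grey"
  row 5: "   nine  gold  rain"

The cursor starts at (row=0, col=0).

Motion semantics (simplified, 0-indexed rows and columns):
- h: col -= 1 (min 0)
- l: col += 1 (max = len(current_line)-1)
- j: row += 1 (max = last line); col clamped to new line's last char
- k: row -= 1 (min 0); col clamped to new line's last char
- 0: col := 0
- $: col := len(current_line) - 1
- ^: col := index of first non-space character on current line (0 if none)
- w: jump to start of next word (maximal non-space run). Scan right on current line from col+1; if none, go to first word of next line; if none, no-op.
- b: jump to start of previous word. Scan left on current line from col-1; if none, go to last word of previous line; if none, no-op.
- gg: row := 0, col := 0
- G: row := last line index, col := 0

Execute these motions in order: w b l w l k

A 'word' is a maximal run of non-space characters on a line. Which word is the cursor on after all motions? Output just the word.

Answer: rock

Derivation:
After 1 (w): row=0 col=5 char='r'
After 2 (b): row=0 col=0 char='g'
After 3 (l): row=0 col=1 char='o'
After 4 (w): row=0 col=5 char='r'
After 5 (l): row=0 col=6 char='o'
After 6 (k): row=0 col=6 char='o'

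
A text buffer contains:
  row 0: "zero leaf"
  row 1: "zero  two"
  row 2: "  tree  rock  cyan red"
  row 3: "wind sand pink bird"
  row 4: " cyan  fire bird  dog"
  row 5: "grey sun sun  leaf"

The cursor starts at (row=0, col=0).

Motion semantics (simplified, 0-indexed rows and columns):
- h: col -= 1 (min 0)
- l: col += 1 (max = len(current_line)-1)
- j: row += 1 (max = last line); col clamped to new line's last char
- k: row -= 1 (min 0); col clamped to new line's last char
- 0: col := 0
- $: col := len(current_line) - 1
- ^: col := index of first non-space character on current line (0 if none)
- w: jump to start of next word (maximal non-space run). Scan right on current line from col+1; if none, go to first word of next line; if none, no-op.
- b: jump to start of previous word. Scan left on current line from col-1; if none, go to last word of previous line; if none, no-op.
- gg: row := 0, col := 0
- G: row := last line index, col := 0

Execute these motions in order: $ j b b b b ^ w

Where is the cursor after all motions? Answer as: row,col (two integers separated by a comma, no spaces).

Answer: 0,5

Derivation:
After 1 ($): row=0 col=8 char='f'
After 2 (j): row=1 col=8 char='o'
After 3 (b): row=1 col=6 char='t'
After 4 (b): row=1 col=0 char='z'
After 5 (b): row=0 col=5 char='l'
After 6 (b): row=0 col=0 char='z'
After 7 (^): row=0 col=0 char='z'
After 8 (w): row=0 col=5 char='l'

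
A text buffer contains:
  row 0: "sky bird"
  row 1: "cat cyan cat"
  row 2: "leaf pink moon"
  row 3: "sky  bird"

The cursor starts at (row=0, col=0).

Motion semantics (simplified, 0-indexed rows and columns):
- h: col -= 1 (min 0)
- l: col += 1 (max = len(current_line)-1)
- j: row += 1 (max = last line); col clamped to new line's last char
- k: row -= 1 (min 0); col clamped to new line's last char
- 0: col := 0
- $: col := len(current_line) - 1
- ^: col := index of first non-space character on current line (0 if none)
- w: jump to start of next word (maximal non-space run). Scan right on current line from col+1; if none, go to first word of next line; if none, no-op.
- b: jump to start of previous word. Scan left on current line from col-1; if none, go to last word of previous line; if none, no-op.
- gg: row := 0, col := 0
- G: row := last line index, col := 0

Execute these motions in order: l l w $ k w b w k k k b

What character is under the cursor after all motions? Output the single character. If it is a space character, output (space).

After 1 (l): row=0 col=1 char='k'
After 2 (l): row=0 col=2 char='y'
After 3 (w): row=0 col=4 char='b'
After 4 ($): row=0 col=7 char='d'
After 5 (k): row=0 col=7 char='d'
After 6 (w): row=1 col=0 char='c'
After 7 (b): row=0 col=4 char='b'
After 8 (w): row=1 col=0 char='c'
After 9 (k): row=0 col=0 char='s'
After 10 (k): row=0 col=0 char='s'
After 11 (k): row=0 col=0 char='s'
After 12 (b): row=0 col=0 char='s'

Answer: s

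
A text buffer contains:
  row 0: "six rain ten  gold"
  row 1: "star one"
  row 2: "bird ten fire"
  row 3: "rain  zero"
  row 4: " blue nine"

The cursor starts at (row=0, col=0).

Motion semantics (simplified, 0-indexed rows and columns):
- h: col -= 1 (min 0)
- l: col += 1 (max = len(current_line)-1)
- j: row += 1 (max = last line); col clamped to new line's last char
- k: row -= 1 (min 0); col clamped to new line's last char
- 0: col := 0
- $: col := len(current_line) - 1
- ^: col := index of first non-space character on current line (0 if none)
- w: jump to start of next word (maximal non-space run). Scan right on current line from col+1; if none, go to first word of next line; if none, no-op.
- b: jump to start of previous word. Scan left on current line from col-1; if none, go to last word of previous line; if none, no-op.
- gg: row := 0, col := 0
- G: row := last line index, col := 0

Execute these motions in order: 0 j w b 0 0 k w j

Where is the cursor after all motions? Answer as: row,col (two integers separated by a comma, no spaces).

After 1 (0): row=0 col=0 char='s'
After 2 (j): row=1 col=0 char='s'
After 3 (w): row=1 col=5 char='o'
After 4 (b): row=1 col=0 char='s'
After 5 (0): row=1 col=0 char='s'
After 6 (0): row=1 col=0 char='s'
After 7 (k): row=0 col=0 char='s'
After 8 (w): row=0 col=4 char='r'
After 9 (j): row=1 col=4 char='_'

Answer: 1,4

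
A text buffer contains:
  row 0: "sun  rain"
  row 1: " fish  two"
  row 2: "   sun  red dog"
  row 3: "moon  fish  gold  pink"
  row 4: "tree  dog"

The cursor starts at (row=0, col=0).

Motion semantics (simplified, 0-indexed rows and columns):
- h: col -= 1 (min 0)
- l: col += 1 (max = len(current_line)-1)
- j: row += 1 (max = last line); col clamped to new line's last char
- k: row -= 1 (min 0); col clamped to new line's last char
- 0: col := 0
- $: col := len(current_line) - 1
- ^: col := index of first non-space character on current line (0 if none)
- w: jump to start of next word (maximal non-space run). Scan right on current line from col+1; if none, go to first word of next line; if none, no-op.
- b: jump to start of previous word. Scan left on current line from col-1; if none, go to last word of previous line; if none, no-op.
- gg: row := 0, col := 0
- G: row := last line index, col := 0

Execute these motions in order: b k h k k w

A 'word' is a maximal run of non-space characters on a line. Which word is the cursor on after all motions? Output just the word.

Answer: rain

Derivation:
After 1 (b): row=0 col=0 char='s'
After 2 (k): row=0 col=0 char='s'
After 3 (h): row=0 col=0 char='s'
After 4 (k): row=0 col=0 char='s'
After 5 (k): row=0 col=0 char='s'
After 6 (w): row=0 col=5 char='r'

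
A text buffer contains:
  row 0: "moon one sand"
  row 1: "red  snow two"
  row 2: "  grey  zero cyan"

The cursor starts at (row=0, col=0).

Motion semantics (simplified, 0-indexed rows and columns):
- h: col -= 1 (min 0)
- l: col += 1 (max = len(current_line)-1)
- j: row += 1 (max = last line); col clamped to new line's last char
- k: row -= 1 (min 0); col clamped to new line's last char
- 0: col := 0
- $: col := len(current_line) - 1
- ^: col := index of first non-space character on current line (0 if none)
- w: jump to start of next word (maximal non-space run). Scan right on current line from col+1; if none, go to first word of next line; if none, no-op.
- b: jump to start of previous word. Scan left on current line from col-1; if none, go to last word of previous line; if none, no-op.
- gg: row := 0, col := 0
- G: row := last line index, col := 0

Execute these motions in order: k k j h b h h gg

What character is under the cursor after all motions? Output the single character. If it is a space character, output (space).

After 1 (k): row=0 col=0 char='m'
After 2 (k): row=0 col=0 char='m'
After 3 (j): row=1 col=0 char='r'
After 4 (h): row=1 col=0 char='r'
After 5 (b): row=0 col=9 char='s'
After 6 (h): row=0 col=8 char='_'
After 7 (h): row=0 col=7 char='e'
After 8 (gg): row=0 col=0 char='m'

Answer: m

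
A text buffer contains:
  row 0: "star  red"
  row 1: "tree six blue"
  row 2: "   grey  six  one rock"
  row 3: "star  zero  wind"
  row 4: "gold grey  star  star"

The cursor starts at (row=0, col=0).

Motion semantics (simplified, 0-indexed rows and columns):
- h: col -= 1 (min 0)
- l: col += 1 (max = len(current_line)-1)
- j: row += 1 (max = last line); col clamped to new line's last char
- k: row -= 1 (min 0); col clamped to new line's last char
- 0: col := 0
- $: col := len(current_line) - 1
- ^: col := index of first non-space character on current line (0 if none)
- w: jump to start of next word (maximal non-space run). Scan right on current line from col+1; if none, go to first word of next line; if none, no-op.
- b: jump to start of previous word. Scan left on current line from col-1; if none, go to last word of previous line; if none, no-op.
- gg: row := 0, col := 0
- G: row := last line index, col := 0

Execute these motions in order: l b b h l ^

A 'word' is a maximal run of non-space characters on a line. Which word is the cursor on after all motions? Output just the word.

Answer: star

Derivation:
After 1 (l): row=0 col=1 char='t'
After 2 (b): row=0 col=0 char='s'
After 3 (b): row=0 col=0 char='s'
After 4 (h): row=0 col=0 char='s'
After 5 (l): row=0 col=1 char='t'
After 6 (^): row=0 col=0 char='s'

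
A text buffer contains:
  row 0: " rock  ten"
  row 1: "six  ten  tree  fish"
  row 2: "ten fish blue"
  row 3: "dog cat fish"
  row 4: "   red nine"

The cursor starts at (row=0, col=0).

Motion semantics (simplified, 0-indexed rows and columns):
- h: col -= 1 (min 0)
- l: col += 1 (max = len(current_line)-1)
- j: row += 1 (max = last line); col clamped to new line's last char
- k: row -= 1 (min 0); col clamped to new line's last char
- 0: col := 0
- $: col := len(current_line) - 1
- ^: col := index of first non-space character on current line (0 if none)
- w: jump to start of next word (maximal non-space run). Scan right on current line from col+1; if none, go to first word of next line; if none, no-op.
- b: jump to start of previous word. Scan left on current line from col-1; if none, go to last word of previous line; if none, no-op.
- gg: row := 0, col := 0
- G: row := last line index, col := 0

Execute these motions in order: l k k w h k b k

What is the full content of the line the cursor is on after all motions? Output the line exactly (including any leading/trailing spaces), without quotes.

After 1 (l): row=0 col=1 char='r'
After 2 (k): row=0 col=1 char='r'
After 3 (k): row=0 col=1 char='r'
After 4 (w): row=0 col=7 char='t'
After 5 (h): row=0 col=6 char='_'
After 6 (k): row=0 col=6 char='_'
After 7 (b): row=0 col=1 char='r'
After 8 (k): row=0 col=1 char='r'

Answer:  rock  ten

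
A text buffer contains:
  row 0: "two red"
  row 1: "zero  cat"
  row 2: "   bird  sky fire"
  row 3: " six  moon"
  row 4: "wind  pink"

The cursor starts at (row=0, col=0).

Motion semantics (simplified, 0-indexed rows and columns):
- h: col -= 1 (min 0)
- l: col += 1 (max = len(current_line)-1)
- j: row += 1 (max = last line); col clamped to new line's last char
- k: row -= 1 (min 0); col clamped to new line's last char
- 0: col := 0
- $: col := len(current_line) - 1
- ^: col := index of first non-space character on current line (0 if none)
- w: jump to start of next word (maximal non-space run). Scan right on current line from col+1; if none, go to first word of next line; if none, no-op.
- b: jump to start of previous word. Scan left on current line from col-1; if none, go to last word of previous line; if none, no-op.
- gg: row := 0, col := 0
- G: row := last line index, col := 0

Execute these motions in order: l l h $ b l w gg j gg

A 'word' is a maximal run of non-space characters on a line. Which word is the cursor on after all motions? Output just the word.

After 1 (l): row=0 col=1 char='w'
After 2 (l): row=0 col=2 char='o'
After 3 (h): row=0 col=1 char='w'
After 4 ($): row=0 col=6 char='d'
After 5 (b): row=0 col=4 char='r'
After 6 (l): row=0 col=5 char='e'
After 7 (w): row=1 col=0 char='z'
After 8 (gg): row=0 col=0 char='t'
After 9 (j): row=1 col=0 char='z'
After 10 (gg): row=0 col=0 char='t'

Answer: two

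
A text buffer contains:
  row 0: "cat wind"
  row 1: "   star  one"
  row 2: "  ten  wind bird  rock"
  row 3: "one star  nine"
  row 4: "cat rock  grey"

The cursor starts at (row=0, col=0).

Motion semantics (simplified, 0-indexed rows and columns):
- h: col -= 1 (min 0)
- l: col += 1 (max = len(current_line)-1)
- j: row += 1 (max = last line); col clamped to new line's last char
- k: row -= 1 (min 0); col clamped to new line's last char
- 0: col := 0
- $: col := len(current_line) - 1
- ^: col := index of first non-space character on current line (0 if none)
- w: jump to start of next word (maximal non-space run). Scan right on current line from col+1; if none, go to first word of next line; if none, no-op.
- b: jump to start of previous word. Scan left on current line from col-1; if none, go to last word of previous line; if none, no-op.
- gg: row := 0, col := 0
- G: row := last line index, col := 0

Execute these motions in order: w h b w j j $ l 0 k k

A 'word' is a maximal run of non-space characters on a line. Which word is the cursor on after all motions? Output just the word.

Answer: cat

Derivation:
After 1 (w): row=0 col=4 char='w'
After 2 (h): row=0 col=3 char='_'
After 3 (b): row=0 col=0 char='c'
After 4 (w): row=0 col=4 char='w'
After 5 (j): row=1 col=4 char='t'
After 6 (j): row=2 col=4 char='n'
After 7 ($): row=2 col=21 char='k'
After 8 (l): row=2 col=21 char='k'
After 9 (0): row=2 col=0 char='_'
After 10 (k): row=1 col=0 char='_'
After 11 (k): row=0 col=0 char='c'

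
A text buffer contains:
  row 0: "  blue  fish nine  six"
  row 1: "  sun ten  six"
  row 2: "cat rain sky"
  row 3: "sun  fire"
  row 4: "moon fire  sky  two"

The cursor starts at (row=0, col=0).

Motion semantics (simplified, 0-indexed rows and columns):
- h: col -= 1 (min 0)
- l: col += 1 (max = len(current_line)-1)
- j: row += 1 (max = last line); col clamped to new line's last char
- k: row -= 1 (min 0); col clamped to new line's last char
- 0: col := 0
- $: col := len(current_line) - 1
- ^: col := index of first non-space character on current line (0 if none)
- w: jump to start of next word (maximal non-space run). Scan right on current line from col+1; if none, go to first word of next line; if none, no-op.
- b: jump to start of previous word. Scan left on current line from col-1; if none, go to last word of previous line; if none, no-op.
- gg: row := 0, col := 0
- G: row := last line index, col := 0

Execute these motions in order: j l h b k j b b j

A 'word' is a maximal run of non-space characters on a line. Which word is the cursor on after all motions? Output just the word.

After 1 (j): row=1 col=0 char='_'
After 2 (l): row=1 col=1 char='_'
After 3 (h): row=1 col=0 char='_'
After 4 (b): row=0 col=19 char='s'
After 5 (k): row=0 col=19 char='s'
After 6 (j): row=1 col=13 char='x'
After 7 (b): row=1 col=11 char='s'
After 8 (b): row=1 col=6 char='t'
After 9 (j): row=2 col=6 char='i'

Answer: rain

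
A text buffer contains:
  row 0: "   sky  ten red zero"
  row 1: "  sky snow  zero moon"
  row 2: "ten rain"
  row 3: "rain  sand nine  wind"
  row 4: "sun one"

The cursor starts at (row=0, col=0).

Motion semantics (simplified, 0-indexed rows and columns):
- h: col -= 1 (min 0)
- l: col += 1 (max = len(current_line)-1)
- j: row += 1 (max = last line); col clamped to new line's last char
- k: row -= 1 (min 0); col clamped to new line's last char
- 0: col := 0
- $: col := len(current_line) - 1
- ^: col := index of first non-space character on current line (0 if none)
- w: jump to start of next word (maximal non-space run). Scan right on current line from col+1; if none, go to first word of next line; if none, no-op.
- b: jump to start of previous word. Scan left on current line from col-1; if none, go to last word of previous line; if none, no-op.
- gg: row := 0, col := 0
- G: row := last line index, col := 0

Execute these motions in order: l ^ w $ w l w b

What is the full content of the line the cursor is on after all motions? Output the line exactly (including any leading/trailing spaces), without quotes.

After 1 (l): row=0 col=1 char='_'
After 2 (^): row=0 col=3 char='s'
After 3 (w): row=0 col=8 char='t'
After 4 ($): row=0 col=19 char='o'
After 5 (w): row=1 col=2 char='s'
After 6 (l): row=1 col=3 char='k'
After 7 (w): row=1 col=6 char='s'
After 8 (b): row=1 col=2 char='s'

Answer:   sky snow  zero moon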